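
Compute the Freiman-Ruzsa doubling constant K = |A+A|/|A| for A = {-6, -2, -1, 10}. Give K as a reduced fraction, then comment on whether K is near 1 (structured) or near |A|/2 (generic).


|A| = 4.
Compute A + A by enumerating all 16 pairs.
A + A = {-12, -8, -7, -4, -3, -2, 4, 8, 9, 20}, so |A + A| = 10.
K = |A + A| / |A| = 10/4 = 5/2 ≈ 2.5000.
Reference: AP of size 4 gives K = 7/4 ≈ 1.7500; a fully generic set of size 4 gives K ≈ 2.5000.

|A| = 4, |A + A| = 10, K = 10/4 = 5/2.


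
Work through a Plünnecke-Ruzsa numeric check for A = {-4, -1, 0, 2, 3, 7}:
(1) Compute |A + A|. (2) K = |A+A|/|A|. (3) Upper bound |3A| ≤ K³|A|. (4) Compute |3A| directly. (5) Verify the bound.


|A| = 6.
Step 1: Compute A + A by enumerating all 36 pairs.
A + A = {-8, -5, -4, -2, -1, 0, 1, 2, 3, 4, 5, 6, 7, 9, 10, 14}, so |A + A| = 16.
Step 2: Doubling constant K = |A + A|/|A| = 16/6 = 16/6 ≈ 2.6667.
Step 3: Plünnecke-Ruzsa gives |3A| ≤ K³·|A| = (2.6667)³ · 6 ≈ 113.7778.
Step 4: Compute 3A = A + A + A directly by enumerating all triples (a,b,c) ∈ A³; |3A| = 27.
Step 5: Check 27 ≤ 113.7778? Yes ✓.

K = 16/6, Plünnecke-Ruzsa bound K³|A| ≈ 113.7778, |3A| = 27, inequality holds.


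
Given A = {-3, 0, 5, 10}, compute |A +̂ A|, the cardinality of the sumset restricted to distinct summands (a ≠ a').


Restricted sumset: A +̂ A = {a + a' : a ∈ A, a' ∈ A, a ≠ a'}.
Equivalently, take A + A and drop any sum 2a that is achievable ONLY as a + a for a ∈ A (i.e. sums representable only with equal summands).
Enumerate pairs (a, a') with a < a' (symmetric, so each unordered pair gives one sum; this covers all a ≠ a'):
  -3 + 0 = -3
  -3 + 5 = 2
  -3 + 10 = 7
  0 + 5 = 5
  0 + 10 = 10
  5 + 10 = 15
Collected distinct sums: {-3, 2, 5, 7, 10, 15}
|A +̂ A| = 6
(Reference bound: |A +̂ A| ≥ 2|A| - 3 for |A| ≥ 2, with |A| = 4 giving ≥ 5.)

|A +̂ A| = 6


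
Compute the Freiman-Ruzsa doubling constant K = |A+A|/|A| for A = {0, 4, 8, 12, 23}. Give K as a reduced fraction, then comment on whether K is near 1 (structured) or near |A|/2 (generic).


|A| = 5.
Compute A + A by enumerating all 25 pairs.
A + A = {0, 4, 8, 12, 16, 20, 23, 24, 27, 31, 35, 46}, so |A + A| = 12.
K = |A + A| / |A| = 12/5 (already in lowest terms) ≈ 2.4000.
Reference: AP of size 5 gives K = 9/5 ≈ 1.8000; a fully generic set of size 5 gives K ≈ 3.0000.

|A| = 5, |A + A| = 12, K = 12/5.


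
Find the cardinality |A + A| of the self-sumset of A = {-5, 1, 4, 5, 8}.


A + A = {a + a' : a, a' ∈ A}; |A| = 5.
General bounds: 2|A| - 1 ≤ |A + A| ≤ |A|(|A|+1)/2, i.e. 9 ≤ |A + A| ≤ 15.
Lower bound 2|A|-1 is attained iff A is an arithmetic progression.
Enumerate sums a + a' for a ≤ a' (symmetric, so this suffices):
a = -5: -5+-5=-10, -5+1=-4, -5+4=-1, -5+5=0, -5+8=3
a = 1: 1+1=2, 1+4=5, 1+5=6, 1+8=9
a = 4: 4+4=8, 4+5=9, 4+8=12
a = 5: 5+5=10, 5+8=13
a = 8: 8+8=16
Distinct sums: {-10, -4, -1, 0, 2, 3, 5, 6, 8, 9, 10, 12, 13, 16}
|A + A| = 14

|A + A| = 14


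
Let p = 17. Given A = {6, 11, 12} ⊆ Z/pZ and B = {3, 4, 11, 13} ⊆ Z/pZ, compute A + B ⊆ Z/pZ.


Work in Z/17Z: reduce every sum a + b modulo 17.
Enumerate all 12 pairs:
a = 6: 6+3=9, 6+4=10, 6+11=0, 6+13=2
a = 11: 11+3=14, 11+4=15, 11+11=5, 11+13=7
a = 12: 12+3=15, 12+4=16, 12+11=6, 12+13=8
Distinct residues collected: {0, 2, 5, 6, 7, 8, 9, 10, 14, 15, 16}
|A + B| = 11 (out of 17 total residues).

A + B = {0, 2, 5, 6, 7, 8, 9, 10, 14, 15, 16}


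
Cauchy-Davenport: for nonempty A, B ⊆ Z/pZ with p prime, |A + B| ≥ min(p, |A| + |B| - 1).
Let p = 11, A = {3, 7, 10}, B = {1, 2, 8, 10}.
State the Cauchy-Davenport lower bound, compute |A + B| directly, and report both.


Cauchy-Davenport: |A + B| ≥ min(p, |A| + |B| - 1) for A, B nonempty in Z/pZ.
|A| = 3, |B| = 4, p = 11.
CD lower bound = min(11, 3 + 4 - 1) = min(11, 6) = 6.
Compute A + B mod 11 directly:
a = 3: 3+1=4, 3+2=5, 3+8=0, 3+10=2
a = 7: 7+1=8, 7+2=9, 7+8=4, 7+10=6
a = 10: 10+1=0, 10+2=1, 10+8=7, 10+10=9
A + B = {0, 1, 2, 4, 5, 6, 7, 8, 9}, so |A + B| = 9.
Verify: 9 ≥ 6? Yes ✓.

CD lower bound = 6, actual |A + B| = 9.


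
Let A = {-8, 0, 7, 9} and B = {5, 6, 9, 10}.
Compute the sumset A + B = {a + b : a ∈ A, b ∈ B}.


A + B = {a + b : a ∈ A, b ∈ B}.
Enumerate all |A|·|B| = 4·4 = 16 pairs (a, b) and collect distinct sums.
a = -8: -8+5=-3, -8+6=-2, -8+9=1, -8+10=2
a = 0: 0+5=5, 0+6=6, 0+9=9, 0+10=10
a = 7: 7+5=12, 7+6=13, 7+9=16, 7+10=17
a = 9: 9+5=14, 9+6=15, 9+9=18, 9+10=19
Collecting distinct sums: A + B = {-3, -2, 1, 2, 5, 6, 9, 10, 12, 13, 14, 15, 16, 17, 18, 19}
|A + B| = 16

A + B = {-3, -2, 1, 2, 5, 6, 9, 10, 12, 13, 14, 15, 16, 17, 18, 19}


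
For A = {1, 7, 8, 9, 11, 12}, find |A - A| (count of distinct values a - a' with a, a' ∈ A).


A - A = {a - a' : a, a' ∈ A}; |A| = 6.
Bounds: 2|A|-1 ≤ |A - A| ≤ |A|² - |A| + 1, i.e. 11 ≤ |A - A| ≤ 31.
Note: 0 ∈ A - A always (from a - a). The set is symmetric: if d ∈ A - A then -d ∈ A - A.
Enumerate nonzero differences d = a - a' with a > a' (then include -d):
Positive differences: {1, 2, 3, 4, 5, 6, 7, 8, 10, 11}
Full difference set: {0} ∪ (positive diffs) ∪ (negative diffs).
|A - A| = 1 + 2·10 = 21 (matches direct enumeration: 21).

|A - A| = 21


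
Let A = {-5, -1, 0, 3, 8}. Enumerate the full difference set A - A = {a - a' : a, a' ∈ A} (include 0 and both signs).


A - A = {a - a' : a, a' ∈ A}.
Compute a - a' for each ordered pair (a, a'):
a = -5: -5--5=0, -5--1=-4, -5-0=-5, -5-3=-8, -5-8=-13
a = -1: -1--5=4, -1--1=0, -1-0=-1, -1-3=-4, -1-8=-9
a = 0: 0--5=5, 0--1=1, 0-0=0, 0-3=-3, 0-8=-8
a = 3: 3--5=8, 3--1=4, 3-0=3, 3-3=0, 3-8=-5
a = 8: 8--5=13, 8--1=9, 8-0=8, 8-3=5, 8-8=0
Collecting distinct values (and noting 0 appears from a-a):
A - A = {-13, -9, -8, -5, -4, -3, -1, 0, 1, 3, 4, 5, 8, 9, 13}
|A - A| = 15

A - A = {-13, -9, -8, -5, -4, -3, -1, 0, 1, 3, 4, 5, 8, 9, 13}


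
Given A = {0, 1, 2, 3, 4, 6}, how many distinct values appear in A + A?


A + A = {a + a' : a, a' ∈ A}; |A| = 6.
General bounds: 2|A| - 1 ≤ |A + A| ≤ |A|(|A|+1)/2, i.e. 11 ≤ |A + A| ≤ 21.
Lower bound 2|A|-1 is attained iff A is an arithmetic progression.
Enumerate sums a + a' for a ≤ a' (symmetric, so this suffices):
a = 0: 0+0=0, 0+1=1, 0+2=2, 0+3=3, 0+4=4, 0+6=6
a = 1: 1+1=2, 1+2=3, 1+3=4, 1+4=5, 1+6=7
a = 2: 2+2=4, 2+3=5, 2+4=6, 2+6=8
a = 3: 3+3=6, 3+4=7, 3+6=9
a = 4: 4+4=8, 4+6=10
a = 6: 6+6=12
Distinct sums: {0, 1, 2, 3, 4, 5, 6, 7, 8, 9, 10, 12}
|A + A| = 12

|A + A| = 12


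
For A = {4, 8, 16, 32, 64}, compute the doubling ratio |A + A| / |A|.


|A| = 5.
Compute A + A by enumerating all 25 pairs.
A + A = {8, 12, 16, 20, 24, 32, 36, 40, 48, 64, 68, 72, 80, 96, 128}, so |A + A| = 15.
K = |A + A| / |A| = 15/5 = 3/1 ≈ 3.0000.
Reference: AP of size 5 gives K = 9/5 ≈ 1.8000; a fully generic set of size 5 gives K ≈ 3.0000.

|A| = 5, |A + A| = 15, K = 15/5 = 3/1.


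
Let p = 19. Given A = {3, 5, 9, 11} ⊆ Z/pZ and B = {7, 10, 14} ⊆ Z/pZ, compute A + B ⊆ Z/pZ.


Work in Z/19Z: reduce every sum a + b modulo 19.
Enumerate all 12 pairs:
a = 3: 3+7=10, 3+10=13, 3+14=17
a = 5: 5+7=12, 5+10=15, 5+14=0
a = 9: 9+7=16, 9+10=0, 9+14=4
a = 11: 11+7=18, 11+10=2, 11+14=6
Distinct residues collected: {0, 2, 4, 6, 10, 12, 13, 15, 16, 17, 18}
|A + B| = 11 (out of 19 total residues).

A + B = {0, 2, 4, 6, 10, 12, 13, 15, 16, 17, 18}


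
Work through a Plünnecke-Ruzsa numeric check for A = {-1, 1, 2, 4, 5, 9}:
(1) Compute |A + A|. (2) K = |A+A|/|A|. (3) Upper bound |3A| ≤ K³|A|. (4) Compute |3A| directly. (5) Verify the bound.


|A| = 6.
Step 1: Compute A + A by enumerating all 36 pairs.
A + A = {-2, 0, 1, 2, 3, 4, 5, 6, 7, 8, 9, 10, 11, 13, 14, 18}, so |A + A| = 16.
Step 2: Doubling constant K = |A + A|/|A| = 16/6 = 16/6 ≈ 2.6667.
Step 3: Plünnecke-Ruzsa gives |3A| ≤ K³·|A| = (2.6667)³ · 6 ≈ 113.7778.
Step 4: Compute 3A = A + A + A directly by enumerating all triples (a,b,c) ∈ A³; |3A| = 26.
Step 5: Check 26 ≤ 113.7778? Yes ✓.

K = 16/6, Plünnecke-Ruzsa bound K³|A| ≈ 113.7778, |3A| = 26, inequality holds.


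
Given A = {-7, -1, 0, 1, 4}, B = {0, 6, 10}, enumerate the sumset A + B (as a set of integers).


A + B = {a + b : a ∈ A, b ∈ B}.
Enumerate all |A|·|B| = 5·3 = 15 pairs (a, b) and collect distinct sums.
a = -7: -7+0=-7, -7+6=-1, -7+10=3
a = -1: -1+0=-1, -1+6=5, -1+10=9
a = 0: 0+0=0, 0+6=6, 0+10=10
a = 1: 1+0=1, 1+6=7, 1+10=11
a = 4: 4+0=4, 4+6=10, 4+10=14
Collecting distinct sums: A + B = {-7, -1, 0, 1, 3, 4, 5, 6, 7, 9, 10, 11, 14}
|A + B| = 13

A + B = {-7, -1, 0, 1, 3, 4, 5, 6, 7, 9, 10, 11, 14}


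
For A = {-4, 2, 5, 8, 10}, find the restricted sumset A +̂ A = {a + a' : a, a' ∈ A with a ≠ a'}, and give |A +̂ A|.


Restricted sumset: A +̂ A = {a + a' : a ∈ A, a' ∈ A, a ≠ a'}.
Equivalently, take A + A and drop any sum 2a that is achievable ONLY as a + a for a ∈ A (i.e. sums representable only with equal summands).
Enumerate pairs (a, a') with a < a' (symmetric, so each unordered pair gives one sum; this covers all a ≠ a'):
  -4 + 2 = -2
  -4 + 5 = 1
  -4 + 8 = 4
  -4 + 10 = 6
  2 + 5 = 7
  2 + 8 = 10
  2 + 10 = 12
  5 + 8 = 13
  5 + 10 = 15
  8 + 10 = 18
Collected distinct sums: {-2, 1, 4, 6, 7, 10, 12, 13, 15, 18}
|A +̂ A| = 10
(Reference bound: |A +̂ A| ≥ 2|A| - 3 for |A| ≥ 2, with |A| = 5 giving ≥ 7.)

|A +̂ A| = 10


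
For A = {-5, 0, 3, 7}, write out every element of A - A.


A - A = {a - a' : a, a' ∈ A}.
Compute a - a' for each ordered pair (a, a'):
a = -5: -5--5=0, -5-0=-5, -5-3=-8, -5-7=-12
a = 0: 0--5=5, 0-0=0, 0-3=-3, 0-7=-7
a = 3: 3--5=8, 3-0=3, 3-3=0, 3-7=-4
a = 7: 7--5=12, 7-0=7, 7-3=4, 7-7=0
Collecting distinct values (and noting 0 appears from a-a):
A - A = {-12, -8, -7, -5, -4, -3, 0, 3, 4, 5, 7, 8, 12}
|A - A| = 13

A - A = {-12, -8, -7, -5, -4, -3, 0, 3, 4, 5, 7, 8, 12}


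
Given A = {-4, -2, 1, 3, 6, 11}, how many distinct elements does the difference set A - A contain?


A - A = {a - a' : a, a' ∈ A}; |A| = 6.
Bounds: 2|A|-1 ≤ |A - A| ≤ |A|² - |A| + 1, i.e. 11 ≤ |A - A| ≤ 31.
Note: 0 ∈ A - A always (from a - a). The set is symmetric: if d ∈ A - A then -d ∈ A - A.
Enumerate nonzero differences d = a - a' with a > a' (then include -d):
Positive differences: {2, 3, 5, 7, 8, 10, 13, 15}
Full difference set: {0} ∪ (positive diffs) ∪ (negative diffs).
|A - A| = 1 + 2·8 = 17 (matches direct enumeration: 17).

|A - A| = 17


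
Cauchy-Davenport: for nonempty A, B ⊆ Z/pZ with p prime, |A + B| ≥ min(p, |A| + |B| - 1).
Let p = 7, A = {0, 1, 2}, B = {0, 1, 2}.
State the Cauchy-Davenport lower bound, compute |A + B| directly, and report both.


Cauchy-Davenport: |A + B| ≥ min(p, |A| + |B| - 1) for A, B nonempty in Z/pZ.
|A| = 3, |B| = 3, p = 7.
CD lower bound = min(7, 3 + 3 - 1) = min(7, 5) = 5.
Compute A + B mod 7 directly:
a = 0: 0+0=0, 0+1=1, 0+2=2
a = 1: 1+0=1, 1+1=2, 1+2=3
a = 2: 2+0=2, 2+1=3, 2+2=4
A + B = {0, 1, 2, 3, 4}, so |A + B| = 5.
Verify: 5 ≥ 5? Yes ✓.

CD lower bound = 5, actual |A + B| = 5.


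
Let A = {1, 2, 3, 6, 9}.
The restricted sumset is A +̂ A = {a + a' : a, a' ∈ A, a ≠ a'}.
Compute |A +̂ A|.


Restricted sumset: A +̂ A = {a + a' : a ∈ A, a' ∈ A, a ≠ a'}.
Equivalently, take A + A and drop any sum 2a that is achievable ONLY as a + a for a ∈ A (i.e. sums representable only with equal summands).
Enumerate pairs (a, a') with a < a' (symmetric, so each unordered pair gives one sum; this covers all a ≠ a'):
  1 + 2 = 3
  1 + 3 = 4
  1 + 6 = 7
  1 + 9 = 10
  2 + 3 = 5
  2 + 6 = 8
  2 + 9 = 11
  3 + 6 = 9
  3 + 9 = 12
  6 + 9 = 15
Collected distinct sums: {3, 4, 5, 7, 8, 9, 10, 11, 12, 15}
|A +̂ A| = 10
(Reference bound: |A +̂ A| ≥ 2|A| - 3 for |A| ≥ 2, with |A| = 5 giving ≥ 7.)

|A +̂ A| = 10


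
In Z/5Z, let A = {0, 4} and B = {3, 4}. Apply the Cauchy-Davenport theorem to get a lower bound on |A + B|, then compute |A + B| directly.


Cauchy-Davenport: |A + B| ≥ min(p, |A| + |B| - 1) for A, B nonempty in Z/pZ.
|A| = 2, |B| = 2, p = 5.
CD lower bound = min(5, 2 + 2 - 1) = min(5, 3) = 3.
Compute A + B mod 5 directly:
a = 0: 0+3=3, 0+4=4
a = 4: 4+3=2, 4+4=3
A + B = {2, 3, 4}, so |A + B| = 3.
Verify: 3 ≥ 3? Yes ✓.

CD lower bound = 3, actual |A + B| = 3.


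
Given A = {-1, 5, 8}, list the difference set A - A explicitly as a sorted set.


A - A = {a - a' : a, a' ∈ A}.
Compute a - a' for each ordered pair (a, a'):
a = -1: -1--1=0, -1-5=-6, -1-8=-9
a = 5: 5--1=6, 5-5=0, 5-8=-3
a = 8: 8--1=9, 8-5=3, 8-8=0
Collecting distinct values (and noting 0 appears from a-a):
A - A = {-9, -6, -3, 0, 3, 6, 9}
|A - A| = 7

A - A = {-9, -6, -3, 0, 3, 6, 9}


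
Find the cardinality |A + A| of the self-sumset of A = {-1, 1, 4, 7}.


A + A = {a + a' : a, a' ∈ A}; |A| = 4.
General bounds: 2|A| - 1 ≤ |A + A| ≤ |A|(|A|+1)/2, i.e. 7 ≤ |A + A| ≤ 10.
Lower bound 2|A|-1 is attained iff A is an arithmetic progression.
Enumerate sums a + a' for a ≤ a' (symmetric, so this suffices):
a = -1: -1+-1=-2, -1+1=0, -1+4=3, -1+7=6
a = 1: 1+1=2, 1+4=5, 1+7=8
a = 4: 4+4=8, 4+7=11
a = 7: 7+7=14
Distinct sums: {-2, 0, 2, 3, 5, 6, 8, 11, 14}
|A + A| = 9

|A + A| = 9


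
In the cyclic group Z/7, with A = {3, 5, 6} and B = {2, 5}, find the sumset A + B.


Work in Z/7Z: reduce every sum a + b modulo 7.
Enumerate all 6 pairs:
a = 3: 3+2=5, 3+5=1
a = 5: 5+2=0, 5+5=3
a = 6: 6+2=1, 6+5=4
Distinct residues collected: {0, 1, 3, 4, 5}
|A + B| = 5 (out of 7 total residues).

A + B = {0, 1, 3, 4, 5}


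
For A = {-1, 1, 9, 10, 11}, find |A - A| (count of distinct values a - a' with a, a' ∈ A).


A - A = {a - a' : a, a' ∈ A}; |A| = 5.
Bounds: 2|A|-1 ≤ |A - A| ≤ |A|² - |A| + 1, i.e. 9 ≤ |A - A| ≤ 21.
Note: 0 ∈ A - A always (from a - a). The set is symmetric: if d ∈ A - A then -d ∈ A - A.
Enumerate nonzero differences d = a - a' with a > a' (then include -d):
Positive differences: {1, 2, 8, 9, 10, 11, 12}
Full difference set: {0} ∪ (positive diffs) ∪ (negative diffs).
|A - A| = 1 + 2·7 = 15 (matches direct enumeration: 15).

|A - A| = 15


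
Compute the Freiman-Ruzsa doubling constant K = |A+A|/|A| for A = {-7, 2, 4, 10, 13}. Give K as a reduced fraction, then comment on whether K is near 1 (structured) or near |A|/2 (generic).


|A| = 5.
Compute A + A by enumerating all 25 pairs.
A + A = {-14, -5, -3, 3, 4, 6, 8, 12, 14, 15, 17, 20, 23, 26}, so |A + A| = 14.
K = |A + A| / |A| = 14/5 (already in lowest terms) ≈ 2.8000.
Reference: AP of size 5 gives K = 9/5 ≈ 1.8000; a fully generic set of size 5 gives K ≈ 3.0000.

|A| = 5, |A + A| = 14, K = 14/5.


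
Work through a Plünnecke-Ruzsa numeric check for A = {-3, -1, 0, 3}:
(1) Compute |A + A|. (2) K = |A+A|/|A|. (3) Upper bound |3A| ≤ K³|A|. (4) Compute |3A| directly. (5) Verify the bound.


|A| = 4.
Step 1: Compute A + A by enumerating all 16 pairs.
A + A = {-6, -4, -3, -2, -1, 0, 2, 3, 6}, so |A + A| = 9.
Step 2: Doubling constant K = |A + A|/|A| = 9/4 = 9/4 ≈ 2.2500.
Step 3: Plünnecke-Ruzsa gives |3A| ≤ K³·|A| = (2.2500)³ · 4 ≈ 45.5625.
Step 4: Compute 3A = A + A + A directly by enumerating all triples (a,b,c) ∈ A³; |3A| = 15.
Step 5: Check 15 ≤ 45.5625? Yes ✓.

K = 9/4, Plünnecke-Ruzsa bound K³|A| ≈ 45.5625, |3A| = 15, inequality holds.


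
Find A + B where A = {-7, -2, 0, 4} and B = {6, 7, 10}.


A + B = {a + b : a ∈ A, b ∈ B}.
Enumerate all |A|·|B| = 4·3 = 12 pairs (a, b) and collect distinct sums.
a = -7: -7+6=-1, -7+7=0, -7+10=3
a = -2: -2+6=4, -2+7=5, -2+10=8
a = 0: 0+6=6, 0+7=7, 0+10=10
a = 4: 4+6=10, 4+7=11, 4+10=14
Collecting distinct sums: A + B = {-1, 0, 3, 4, 5, 6, 7, 8, 10, 11, 14}
|A + B| = 11

A + B = {-1, 0, 3, 4, 5, 6, 7, 8, 10, 11, 14}


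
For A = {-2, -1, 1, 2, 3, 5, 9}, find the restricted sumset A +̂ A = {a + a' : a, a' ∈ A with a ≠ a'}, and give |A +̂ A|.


Restricted sumset: A +̂ A = {a + a' : a ∈ A, a' ∈ A, a ≠ a'}.
Equivalently, take A + A and drop any sum 2a that is achievable ONLY as a + a for a ∈ A (i.e. sums representable only with equal summands).
Enumerate pairs (a, a') with a < a' (symmetric, so each unordered pair gives one sum; this covers all a ≠ a'):
  -2 + -1 = -3
  -2 + 1 = -1
  -2 + 2 = 0
  -2 + 3 = 1
  -2 + 5 = 3
  -2 + 9 = 7
  -1 + 1 = 0
  -1 + 2 = 1
  -1 + 3 = 2
  -1 + 5 = 4
  -1 + 9 = 8
  1 + 2 = 3
  1 + 3 = 4
  1 + 5 = 6
  1 + 9 = 10
  2 + 3 = 5
  2 + 5 = 7
  2 + 9 = 11
  3 + 5 = 8
  3 + 9 = 12
  5 + 9 = 14
Collected distinct sums: {-3, -1, 0, 1, 2, 3, 4, 5, 6, 7, 8, 10, 11, 12, 14}
|A +̂ A| = 15
(Reference bound: |A +̂ A| ≥ 2|A| - 3 for |A| ≥ 2, with |A| = 7 giving ≥ 11.)

|A +̂ A| = 15


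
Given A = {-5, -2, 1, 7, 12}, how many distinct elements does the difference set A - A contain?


A - A = {a - a' : a, a' ∈ A}; |A| = 5.
Bounds: 2|A|-1 ≤ |A - A| ≤ |A|² - |A| + 1, i.e. 9 ≤ |A - A| ≤ 21.
Note: 0 ∈ A - A always (from a - a). The set is symmetric: if d ∈ A - A then -d ∈ A - A.
Enumerate nonzero differences d = a - a' with a > a' (then include -d):
Positive differences: {3, 5, 6, 9, 11, 12, 14, 17}
Full difference set: {0} ∪ (positive diffs) ∪ (negative diffs).
|A - A| = 1 + 2·8 = 17 (matches direct enumeration: 17).

|A - A| = 17


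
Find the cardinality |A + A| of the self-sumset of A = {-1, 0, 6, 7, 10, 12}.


A + A = {a + a' : a, a' ∈ A}; |A| = 6.
General bounds: 2|A| - 1 ≤ |A + A| ≤ |A|(|A|+1)/2, i.e. 11 ≤ |A + A| ≤ 21.
Lower bound 2|A|-1 is attained iff A is an arithmetic progression.
Enumerate sums a + a' for a ≤ a' (symmetric, so this suffices):
a = -1: -1+-1=-2, -1+0=-1, -1+6=5, -1+7=6, -1+10=9, -1+12=11
a = 0: 0+0=0, 0+6=6, 0+7=7, 0+10=10, 0+12=12
a = 6: 6+6=12, 6+7=13, 6+10=16, 6+12=18
a = 7: 7+7=14, 7+10=17, 7+12=19
a = 10: 10+10=20, 10+12=22
a = 12: 12+12=24
Distinct sums: {-2, -1, 0, 5, 6, 7, 9, 10, 11, 12, 13, 14, 16, 17, 18, 19, 20, 22, 24}
|A + A| = 19

|A + A| = 19


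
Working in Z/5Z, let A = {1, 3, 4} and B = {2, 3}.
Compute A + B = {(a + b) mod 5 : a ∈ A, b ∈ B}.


Work in Z/5Z: reduce every sum a + b modulo 5.
Enumerate all 6 pairs:
a = 1: 1+2=3, 1+3=4
a = 3: 3+2=0, 3+3=1
a = 4: 4+2=1, 4+3=2
Distinct residues collected: {0, 1, 2, 3, 4}
|A + B| = 5 (out of 5 total residues).

A + B = {0, 1, 2, 3, 4}


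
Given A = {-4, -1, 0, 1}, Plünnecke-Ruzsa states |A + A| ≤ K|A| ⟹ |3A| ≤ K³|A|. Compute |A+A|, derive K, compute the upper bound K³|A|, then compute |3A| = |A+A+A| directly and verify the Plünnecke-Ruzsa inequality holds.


|A| = 4.
Step 1: Compute A + A by enumerating all 16 pairs.
A + A = {-8, -5, -4, -3, -2, -1, 0, 1, 2}, so |A + A| = 9.
Step 2: Doubling constant K = |A + A|/|A| = 9/4 = 9/4 ≈ 2.2500.
Step 3: Plünnecke-Ruzsa gives |3A| ≤ K³·|A| = (2.2500)³ · 4 ≈ 45.5625.
Step 4: Compute 3A = A + A + A directly by enumerating all triples (a,b,c) ∈ A³; |3A| = 14.
Step 5: Check 14 ≤ 45.5625? Yes ✓.

K = 9/4, Plünnecke-Ruzsa bound K³|A| ≈ 45.5625, |3A| = 14, inequality holds.


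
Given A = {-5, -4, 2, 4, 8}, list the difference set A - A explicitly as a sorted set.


A - A = {a - a' : a, a' ∈ A}.
Compute a - a' for each ordered pair (a, a'):
a = -5: -5--5=0, -5--4=-1, -5-2=-7, -5-4=-9, -5-8=-13
a = -4: -4--5=1, -4--4=0, -4-2=-6, -4-4=-8, -4-8=-12
a = 2: 2--5=7, 2--4=6, 2-2=0, 2-4=-2, 2-8=-6
a = 4: 4--5=9, 4--4=8, 4-2=2, 4-4=0, 4-8=-4
a = 8: 8--5=13, 8--4=12, 8-2=6, 8-4=4, 8-8=0
Collecting distinct values (and noting 0 appears from a-a):
A - A = {-13, -12, -9, -8, -7, -6, -4, -2, -1, 0, 1, 2, 4, 6, 7, 8, 9, 12, 13}
|A - A| = 19

A - A = {-13, -12, -9, -8, -7, -6, -4, -2, -1, 0, 1, 2, 4, 6, 7, 8, 9, 12, 13}


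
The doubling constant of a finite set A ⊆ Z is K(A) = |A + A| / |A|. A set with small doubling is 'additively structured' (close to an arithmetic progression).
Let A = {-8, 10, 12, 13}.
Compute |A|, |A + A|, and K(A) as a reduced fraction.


|A| = 4.
Compute A + A by enumerating all 16 pairs.
A + A = {-16, 2, 4, 5, 20, 22, 23, 24, 25, 26}, so |A + A| = 10.
K = |A + A| / |A| = 10/4 = 5/2 ≈ 2.5000.
Reference: AP of size 4 gives K = 7/4 ≈ 1.7500; a fully generic set of size 4 gives K ≈ 2.5000.

|A| = 4, |A + A| = 10, K = 10/4 = 5/2.


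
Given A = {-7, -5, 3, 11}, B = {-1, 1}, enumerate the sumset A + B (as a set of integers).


A + B = {a + b : a ∈ A, b ∈ B}.
Enumerate all |A|·|B| = 4·2 = 8 pairs (a, b) and collect distinct sums.
a = -7: -7+-1=-8, -7+1=-6
a = -5: -5+-1=-6, -5+1=-4
a = 3: 3+-1=2, 3+1=4
a = 11: 11+-1=10, 11+1=12
Collecting distinct sums: A + B = {-8, -6, -4, 2, 4, 10, 12}
|A + B| = 7

A + B = {-8, -6, -4, 2, 4, 10, 12}


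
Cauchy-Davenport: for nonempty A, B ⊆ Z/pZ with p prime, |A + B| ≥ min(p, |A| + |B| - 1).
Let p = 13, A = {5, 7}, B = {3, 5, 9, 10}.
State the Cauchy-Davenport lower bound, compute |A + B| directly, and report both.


Cauchy-Davenport: |A + B| ≥ min(p, |A| + |B| - 1) for A, B nonempty in Z/pZ.
|A| = 2, |B| = 4, p = 13.
CD lower bound = min(13, 2 + 4 - 1) = min(13, 5) = 5.
Compute A + B mod 13 directly:
a = 5: 5+3=8, 5+5=10, 5+9=1, 5+10=2
a = 7: 7+3=10, 7+5=12, 7+9=3, 7+10=4
A + B = {1, 2, 3, 4, 8, 10, 12}, so |A + B| = 7.
Verify: 7 ≥ 5? Yes ✓.

CD lower bound = 5, actual |A + B| = 7.


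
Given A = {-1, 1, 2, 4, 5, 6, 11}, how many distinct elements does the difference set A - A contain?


A - A = {a - a' : a, a' ∈ A}; |A| = 7.
Bounds: 2|A|-1 ≤ |A - A| ≤ |A|² - |A| + 1, i.e. 13 ≤ |A - A| ≤ 43.
Note: 0 ∈ A - A always (from a - a). The set is symmetric: if d ∈ A - A then -d ∈ A - A.
Enumerate nonzero differences d = a - a' with a > a' (then include -d):
Positive differences: {1, 2, 3, 4, 5, 6, 7, 9, 10, 12}
Full difference set: {0} ∪ (positive diffs) ∪ (negative diffs).
|A - A| = 1 + 2·10 = 21 (matches direct enumeration: 21).

|A - A| = 21


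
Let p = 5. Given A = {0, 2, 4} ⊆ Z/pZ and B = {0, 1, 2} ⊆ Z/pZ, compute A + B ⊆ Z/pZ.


Work in Z/5Z: reduce every sum a + b modulo 5.
Enumerate all 9 pairs:
a = 0: 0+0=0, 0+1=1, 0+2=2
a = 2: 2+0=2, 2+1=3, 2+2=4
a = 4: 4+0=4, 4+1=0, 4+2=1
Distinct residues collected: {0, 1, 2, 3, 4}
|A + B| = 5 (out of 5 total residues).

A + B = {0, 1, 2, 3, 4}


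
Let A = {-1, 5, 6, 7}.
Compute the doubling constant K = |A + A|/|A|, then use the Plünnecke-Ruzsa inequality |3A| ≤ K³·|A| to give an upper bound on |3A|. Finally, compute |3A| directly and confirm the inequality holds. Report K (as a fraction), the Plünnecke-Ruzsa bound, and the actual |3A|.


|A| = 4.
Step 1: Compute A + A by enumerating all 16 pairs.
A + A = {-2, 4, 5, 6, 10, 11, 12, 13, 14}, so |A + A| = 9.
Step 2: Doubling constant K = |A + A|/|A| = 9/4 = 9/4 ≈ 2.2500.
Step 3: Plünnecke-Ruzsa gives |3A| ≤ K³·|A| = (2.2500)³ · 4 ≈ 45.5625.
Step 4: Compute 3A = A + A + A directly by enumerating all triples (a,b,c) ∈ A³; |3A| = 16.
Step 5: Check 16 ≤ 45.5625? Yes ✓.

K = 9/4, Plünnecke-Ruzsa bound K³|A| ≈ 45.5625, |3A| = 16, inequality holds.


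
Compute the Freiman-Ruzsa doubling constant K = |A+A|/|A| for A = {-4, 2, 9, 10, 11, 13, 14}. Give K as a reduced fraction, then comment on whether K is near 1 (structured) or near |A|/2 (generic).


|A| = 7.
Compute A + A by enumerating all 49 pairs.
A + A = {-8, -2, 4, 5, 6, 7, 9, 10, 11, 12, 13, 15, 16, 18, 19, 20, 21, 22, 23, 24, 25, 26, 27, 28}, so |A + A| = 24.
K = |A + A| / |A| = 24/7 (already in lowest terms) ≈ 3.4286.
Reference: AP of size 7 gives K = 13/7 ≈ 1.8571; a fully generic set of size 7 gives K ≈ 4.0000.

|A| = 7, |A + A| = 24, K = 24/7.


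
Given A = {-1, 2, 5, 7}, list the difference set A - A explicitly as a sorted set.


A - A = {a - a' : a, a' ∈ A}.
Compute a - a' for each ordered pair (a, a'):
a = -1: -1--1=0, -1-2=-3, -1-5=-6, -1-7=-8
a = 2: 2--1=3, 2-2=0, 2-5=-3, 2-7=-5
a = 5: 5--1=6, 5-2=3, 5-5=0, 5-7=-2
a = 7: 7--1=8, 7-2=5, 7-5=2, 7-7=0
Collecting distinct values (and noting 0 appears from a-a):
A - A = {-8, -6, -5, -3, -2, 0, 2, 3, 5, 6, 8}
|A - A| = 11

A - A = {-8, -6, -5, -3, -2, 0, 2, 3, 5, 6, 8}


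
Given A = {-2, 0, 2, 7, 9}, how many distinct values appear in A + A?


A + A = {a + a' : a, a' ∈ A}; |A| = 5.
General bounds: 2|A| - 1 ≤ |A + A| ≤ |A|(|A|+1)/2, i.e. 9 ≤ |A + A| ≤ 15.
Lower bound 2|A|-1 is attained iff A is an arithmetic progression.
Enumerate sums a + a' for a ≤ a' (symmetric, so this suffices):
a = -2: -2+-2=-4, -2+0=-2, -2+2=0, -2+7=5, -2+9=7
a = 0: 0+0=0, 0+2=2, 0+7=7, 0+9=9
a = 2: 2+2=4, 2+7=9, 2+9=11
a = 7: 7+7=14, 7+9=16
a = 9: 9+9=18
Distinct sums: {-4, -2, 0, 2, 4, 5, 7, 9, 11, 14, 16, 18}
|A + A| = 12

|A + A| = 12


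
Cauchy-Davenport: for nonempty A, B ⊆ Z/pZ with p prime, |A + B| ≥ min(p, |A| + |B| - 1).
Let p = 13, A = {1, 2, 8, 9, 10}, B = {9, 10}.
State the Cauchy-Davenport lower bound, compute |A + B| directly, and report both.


Cauchy-Davenport: |A + B| ≥ min(p, |A| + |B| - 1) for A, B nonempty in Z/pZ.
|A| = 5, |B| = 2, p = 13.
CD lower bound = min(13, 5 + 2 - 1) = min(13, 6) = 6.
Compute A + B mod 13 directly:
a = 1: 1+9=10, 1+10=11
a = 2: 2+9=11, 2+10=12
a = 8: 8+9=4, 8+10=5
a = 9: 9+9=5, 9+10=6
a = 10: 10+9=6, 10+10=7
A + B = {4, 5, 6, 7, 10, 11, 12}, so |A + B| = 7.
Verify: 7 ≥ 6? Yes ✓.

CD lower bound = 6, actual |A + B| = 7.


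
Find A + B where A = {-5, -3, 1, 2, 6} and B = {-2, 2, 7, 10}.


A + B = {a + b : a ∈ A, b ∈ B}.
Enumerate all |A|·|B| = 5·4 = 20 pairs (a, b) and collect distinct sums.
a = -5: -5+-2=-7, -5+2=-3, -5+7=2, -5+10=5
a = -3: -3+-2=-5, -3+2=-1, -3+7=4, -3+10=7
a = 1: 1+-2=-1, 1+2=3, 1+7=8, 1+10=11
a = 2: 2+-2=0, 2+2=4, 2+7=9, 2+10=12
a = 6: 6+-2=4, 6+2=8, 6+7=13, 6+10=16
Collecting distinct sums: A + B = {-7, -5, -3, -1, 0, 2, 3, 4, 5, 7, 8, 9, 11, 12, 13, 16}
|A + B| = 16

A + B = {-7, -5, -3, -1, 0, 2, 3, 4, 5, 7, 8, 9, 11, 12, 13, 16}


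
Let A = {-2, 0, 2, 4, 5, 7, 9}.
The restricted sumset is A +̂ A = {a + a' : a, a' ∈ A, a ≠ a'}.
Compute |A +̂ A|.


Restricted sumset: A +̂ A = {a + a' : a ∈ A, a' ∈ A, a ≠ a'}.
Equivalently, take A + A and drop any sum 2a that is achievable ONLY as a + a for a ∈ A (i.e. sums representable only with equal summands).
Enumerate pairs (a, a') with a < a' (symmetric, so each unordered pair gives one sum; this covers all a ≠ a'):
  -2 + 0 = -2
  -2 + 2 = 0
  -2 + 4 = 2
  -2 + 5 = 3
  -2 + 7 = 5
  -2 + 9 = 7
  0 + 2 = 2
  0 + 4 = 4
  0 + 5 = 5
  0 + 7 = 7
  0 + 9 = 9
  2 + 4 = 6
  2 + 5 = 7
  2 + 7 = 9
  2 + 9 = 11
  4 + 5 = 9
  4 + 7 = 11
  4 + 9 = 13
  5 + 7 = 12
  5 + 9 = 14
  7 + 9 = 16
Collected distinct sums: {-2, 0, 2, 3, 4, 5, 6, 7, 9, 11, 12, 13, 14, 16}
|A +̂ A| = 14
(Reference bound: |A +̂ A| ≥ 2|A| - 3 for |A| ≥ 2, with |A| = 7 giving ≥ 11.)

|A +̂ A| = 14


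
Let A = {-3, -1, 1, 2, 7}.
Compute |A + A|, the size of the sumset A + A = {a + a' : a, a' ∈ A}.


A + A = {a + a' : a, a' ∈ A}; |A| = 5.
General bounds: 2|A| - 1 ≤ |A + A| ≤ |A|(|A|+1)/2, i.e. 9 ≤ |A + A| ≤ 15.
Lower bound 2|A|-1 is attained iff A is an arithmetic progression.
Enumerate sums a + a' for a ≤ a' (symmetric, so this suffices):
a = -3: -3+-3=-6, -3+-1=-4, -3+1=-2, -3+2=-1, -3+7=4
a = -1: -1+-1=-2, -1+1=0, -1+2=1, -1+7=6
a = 1: 1+1=2, 1+2=3, 1+7=8
a = 2: 2+2=4, 2+7=9
a = 7: 7+7=14
Distinct sums: {-6, -4, -2, -1, 0, 1, 2, 3, 4, 6, 8, 9, 14}
|A + A| = 13

|A + A| = 13


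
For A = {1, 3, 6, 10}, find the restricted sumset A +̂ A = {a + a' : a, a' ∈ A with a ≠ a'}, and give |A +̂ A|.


Restricted sumset: A +̂ A = {a + a' : a ∈ A, a' ∈ A, a ≠ a'}.
Equivalently, take A + A and drop any sum 2a that is achievable ONLY as a + a for a ∈ A (i.e. sums representable only with equal summands).
Enumerate pairs (a, a') with a < a' (symmetric, so each unordered pair gives one sum; this covers all a ≠ a'):
  1 + 3 = 4
  1 + 6 = 7
  1 + 10 = 11
  3 + 6 = 9
  3 + 10 = 13
  6 + 10 = 16
Collected distinct sums: {4, 7, 9, 11, 13, 16}
|A +̂ A| = 6
(Reference bound: |A +̂ A| ≥ 2|A| - 3 for |A| ≥ 2, with |A| = 4 giving ≥ 5.)

|A +̂ A| = 6


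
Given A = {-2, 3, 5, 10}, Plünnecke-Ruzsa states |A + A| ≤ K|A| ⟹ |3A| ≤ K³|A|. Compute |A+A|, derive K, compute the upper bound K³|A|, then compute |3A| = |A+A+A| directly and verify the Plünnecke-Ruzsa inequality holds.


|A| = 4.
Step 1: Compute A + A by enumerating all 16 pairs.
A + A = {-4, 1, 3, 6, 8, 10, 13, 15, 20}, so |A + A| = 9.
Step 2: Doubling constant K = |A + A|/|A| = 9/4 = 9/4 ≈ 2.2500.
Step 3: Plünnecke-Ruzsa gives |3A| ≤ K³·|A| = (2.2500)³ · 4 ≈ 45.5625.
Step 4: Compute 3A = A + A + A directly by enumerating all triples (a,b,c) ∈ A³; |3A| = 16.
Step 5: Check 16 ≤ 45.5625? Yes ✓.

K = 9/4, Plünnecke-Ruzsa bound K³|A| ≈ 45.5625, |3A| = 16, inequality holds.


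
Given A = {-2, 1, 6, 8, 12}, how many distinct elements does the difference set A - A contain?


A - A = {a - a' : a, a' ∈ A}; |A| = 5.
Bounds: 2|A|-1 ≤ |A - A| ≤ |A|² - |A| + 1, i.e. 9 ≤ |A - A| ≤ 21.
Note: 0 ∈ A - A always (from a - a). The set is symmetric: if d ∈ A - A then -d ∈ A - A.
Enumerate nonzero differences d = a - a' with a > a' (then include -d):
Positive differences: {2, 3, 4, 5, 6, 7, 8, 10, 11, 14}
Full difference set: {0} ∪ (positive diffs) ∪ (negative diffs).
|A - A| = 1 + 2·10 = 21 (matches direct enumeration: 21).

|A - A| = 21


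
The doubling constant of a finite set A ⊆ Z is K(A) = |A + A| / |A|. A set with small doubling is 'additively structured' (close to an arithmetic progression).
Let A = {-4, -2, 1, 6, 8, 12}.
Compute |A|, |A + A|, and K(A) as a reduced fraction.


|A| = 6.
Compute A + A by enumerating all 36 pairs.
A + A = {-8, -6, -4, -3, -1, 2, 4, 6, 7, 8, 9, 10, 12, 13, 14, 16, 18, 20, 24}, so |A + A| = 19.
K = |A + A| / |A| = 19/6 (already in lowest terms) ≈ 3.1667.
Reference: AP of size 6 gives K = 11/6 ≈ 1.8333; a fully generic set of size 6 gives K ≈ 3.5000.

|A| = 6, |A + A| = 19, K = 19/6.


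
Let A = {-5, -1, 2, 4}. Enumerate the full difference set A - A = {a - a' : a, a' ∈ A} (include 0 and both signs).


A - A = {a - a' : a, a' ∈ A}.
Compute a - a' for each ordered pair (a, a'):
a = -5: -5--5=0, -5--1=-4, -5-2=-7, -5-4=-9
a = -1: -1--5=4, -1--1=0, -1-2=-3, -1-4=-5
a = 2: 2--5=7, 2--1=3, 2-2=0, 2-4=-2
a = 4: 4--5=9, 4--1=5, 4-2=2, 4-4=0
Collecting distinct values (and noting 0 appears from a-a):
A - A = {-9, -7, -5, -4, -3, -2, 0, 2, 3, 4, 5, 7, 9}
|A - A| = 13

A - A = {-9, -7, -5, -4, -3, -2, 0, 2, 3, 4, 5, 7, 9}


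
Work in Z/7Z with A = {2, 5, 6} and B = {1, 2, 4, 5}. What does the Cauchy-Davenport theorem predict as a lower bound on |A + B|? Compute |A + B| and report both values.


Cauchy-Davenport: |A + B| ≥ min(p, |A| + |B| - 1) for A, B nonempty in Z/pZ.
|A| = 3, |B| = 4, p = 7.
CD lower bound = min(7, 3 + 4 - 1) = min(7, 6) = 6.
Compute A + B mod 7 directly:
a = 2: 2+1=3, 2+2=4, 2+4=6, 2+5=0
a = 5: 5+1=6, 5+2=0, 5+4=2, 5+5=3
a = 6: 6+1=0, 6+2=1, 6+4=3, 6+5=4
A + B = {0, 1, 2, 3, 4, 6}, so |A + B| = 6.
Verify: 6 ≥ 6? Yes ✓.

CD lower bound = 6, actual |A + B| = 6.


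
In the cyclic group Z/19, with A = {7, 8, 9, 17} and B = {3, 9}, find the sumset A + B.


Work in Z/19Z: reduce every sum a + b modulo 19.
Enumerate all 8 pairs:
a = 7: 7+3=10, 7+9=16
a = 8: 8+3=11, 8+9=17
a = 9: 9+3=12, 9+9=18
a = 17: 17+3=1, 17+9=7
Distinct residues collected: {1, 7, 10, 11, 12, 16, 17, 18}
|A + B| = 8 (out of 19 total residues).

A + B = {1, 7, 10, 11, 12, 16, 17, 18}


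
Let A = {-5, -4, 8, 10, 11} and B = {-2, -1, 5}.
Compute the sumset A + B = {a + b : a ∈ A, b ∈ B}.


A + B = {a + b : a ∈ A, b ∈ B}.
Enumerate all |A|·|B| = 5·3 = 15 pairs (a, b) and collect distinct sums.
a = -5: -5+-2=-7, -5+-1=-6, -5+5=0
a = -4: -4+-2=-6, -4+-1=-5, -4+5=1
a = 8: 8+-2=6, 8+-1=7, 8+5=13
a = 10: 10+-2=8, 10+-1=9, 10+5=15
a = 11: 11+-2=9, 11+-1=10, 11+5=16
Collecting distinct sums: A + B = {-7, -6, -5, 0, 1, 6, 7, 8, 9, 10, 13, 15, 16}
|A + B| = 13

A + B = {-7, -6, -5, 0, 1, 6, 7, 8, 9, 10, 13, 15, 16}


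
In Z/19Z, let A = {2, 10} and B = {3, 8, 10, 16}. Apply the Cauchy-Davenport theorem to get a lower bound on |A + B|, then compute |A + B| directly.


Cauchy-Davenport: |A + B| ≥ min(p, |A| + |B| - 1) for A, B nonempty in Z/pZ.
|A| = 2, |B| = 4, p = 19.
CD lower bound = min(19, 2 + 4 - 1) = min(19, 5) = 5.
Compute A + B mod 19 directly:
a = 2: 2+3=5, 2+8=10, 2+10=12, 2+16=18
a = 10: 10+3=13, 10+8=18, 10+10=1, 10+16=7
A + B = {1, 5, 7, 10, 12, 13, 18}, so |A + B| = 7.
Verify: 7 ≥ 5? Yes ✓.

CD lower bound = 5, actual |A + B| = 7.


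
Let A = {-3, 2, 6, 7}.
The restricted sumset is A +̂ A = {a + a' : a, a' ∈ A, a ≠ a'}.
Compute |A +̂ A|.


Restricted sumset: A +̂ A = {a + a' : a ∈ A, a' ∈ A, a ≠ a'}.
Equivalently, take A + A and drop any sum 2a that is achievable ONLY as a + a for a ∈ A (i.e. sums representable only with equal summands).
Enumerate pairs (a, a') with a < a' (symmetric, so each unordered pair gives one sum; this covers all a ≠ a'):
  -3 + 2 = -1
  -3 + 6 = 3
  -3 + 7 = 4
  2 + 6 = 8
  2 + 7 = 9
  6 + 7 = 13
Collected distinct sums: {-1, 3, 4, 8, 9, 13}
|A +̂ A| = 6
(Reference bound: |A +̂ A| ≥ 2|A| - 3 for |A| ≥ 2, with |A| = 4 giving ≥ 5.)

|A +̂ A| = 6


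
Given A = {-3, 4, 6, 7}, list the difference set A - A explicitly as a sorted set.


A - A = {a - a' : a, a' ∈ A}.
Compute a - a' for each ordered pair (a, a'):
a = -3: -3--3=0, -3-4=-7, -3-6=-9, -3-7=-10
a = 4: 4--3=7, 4-4=0, 4-6=-2, 4-7=-3
a = 6: 6--3=9, 6-4=2, 6-6=0, 6-7=-1
a = 7: 7--3=10, 7-4=3, 7-6=1, 7-7=0
Collecting distinct values (and noting 0 appears from a-a):
A - A = {-10, -9, -7, -3, -2, -1, 0, 1, 2, 3, 7, 9, 10}
|A - A| = 13

A - A = {-10, -9, -7, -3, -2, -1, 0, 1, 2, 3, 7, 9, 10}


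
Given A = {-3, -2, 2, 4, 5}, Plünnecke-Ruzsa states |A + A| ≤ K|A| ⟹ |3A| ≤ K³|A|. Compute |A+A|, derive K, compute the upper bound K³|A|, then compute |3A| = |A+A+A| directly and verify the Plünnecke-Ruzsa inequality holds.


|A| = 5.
Step 1: Compute A + A by enumerating all 25 pairs.
A + A = {-6, -5, -4, -1, 0, 1, 2, 3, 4, 6, 7, 8, 9, 10}, so |A + A| = 14.
Step 2: Doubling constant K = |A + A|/|A| = 14/5 = 14/5 ≈ 2.8000.
Step 3: Plünnecke-Ruzsa gives |3A| ≤ K³·|A| = (2.8000)³ · 5 ≈ 109.7600.
Step 4: Compute 3A = A + A + A directly by enumerating all triples (a,b,c) ∈ A³; |3A| = 24.
Step 5: Check 24 ≤ 109.7600? Yes ✓.

K = 14/5, Plünnecke-Ruzsa bound K³|A| ≈ 109.7600, |3A| = 24, inequality holds.


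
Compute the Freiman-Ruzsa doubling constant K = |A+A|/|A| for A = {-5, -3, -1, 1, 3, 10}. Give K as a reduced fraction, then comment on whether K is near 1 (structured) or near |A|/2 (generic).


|A| = 6.
Compute A + A by enumerating all 36 pairs.
A + A = {-10, -8, -6, -4, -2, 0, 2, 4, 5, 6, 7, 9, 11, 13, 20}, so |A + A| = 15.
K = |A + A| / |A| = 15/6 = 5/2 ≈ 2.5000.
Reference: AP of size 6 gives K = 11/6 ≈ 1.8333; a fully generic set of size 6 gives K ≈ 3.5000.

|A| = 6, |A + A| = 15, K = 15/6 = 5/2.


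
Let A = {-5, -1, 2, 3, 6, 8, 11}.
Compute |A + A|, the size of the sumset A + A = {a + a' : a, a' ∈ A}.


A + A = {a + a' : a, a' ∈ A}; |A| = 7.
General bounds: 2|A| - 1 ≤ |A + A| ≤ |A|(|A|+1)/2, i.e. 13 ≤ |A + A| ≤ 28.
Lower bound 2|A|-1 is attained iff A is an arithmetic progression.
Enumerate sums a + a' for a ≤ a' (symmetric, so this suffices):
a = -5: -5+-5=-10, -5+-1=-6, -5+2=-3, -5+3=-2, -5+6=1, -5+8=3, -5+11=6
a = -1: -1+-1=-2, -1+2=1, -1+3=2, -1+6=5, -1+8=7, -1+11=10
a = 2: 2+2=4, 2+3=5, 2+6=8, 2+8=10, 2+11=13
a = 3: 3+3=6, 3+6=9, 3+8=11, 3+11=14
a = 6: 6+6=12, 6+8=14, 6+11=17
a = 8: 8+8=16, 8+11=19
a = 11: 11+11=22
Distinct sums: {-10, -6, -3, -2, 1, 2, 3, 4, 5, 6, 7, 8, 9, 10, 11, 12, 13, 14, 16, 17, 19, 22}
|A + A| = 22

|A + A| = 22


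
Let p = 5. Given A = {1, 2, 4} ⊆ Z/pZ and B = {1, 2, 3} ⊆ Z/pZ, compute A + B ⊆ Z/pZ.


Work in Z/5Z: reduce every sum a + b modulo 5.
Enumerate all 9 pairs:
a = 1: 1+1=2, 1+2=3, 1+3=4
a = 2: 2+1=3, 2+2=4, 2+3=0
a = 4: 4+1=0, 4+2=1, 4+3=2
Distinct residues collected: {0, 1, 2, 3, 4}
|A + B| = 5 (out of 5 total residues).

A + B = {0, 1, 2, 3, 4}


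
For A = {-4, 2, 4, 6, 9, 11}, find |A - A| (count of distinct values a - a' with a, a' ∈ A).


A - A = {a - a' : a, a' ∈ A}; |A| = 6.
Bounds: 2|A|-1 ≤ |A - A| ≤ |A|² - |A| + 1, i.e. 11 ≤ |A - A| ≤ 31.
Note: 0 ∈ A - A always (from a - a). The set is symmetric: if d ∈ A - A then -d ∈ A - A.
Enumerate nonzero differences d = a - a' with a > a' (then include -d):
Positive differences: {2, 3, 4, 5, 6, 7, 8, 9, 10, 13, 15}
Full difference set: {0} ∪ (positive diffs) ∪ (negative diffs).
|A - A| = 1 + 2·11 = 23 (matches direct enumeration: 23).

|A - A| = 23


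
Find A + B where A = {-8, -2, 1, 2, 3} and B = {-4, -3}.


A + B = {a + b : a ∈ A, b ∈ B}.
Enumerate all |A|·|B| = 5·2 = 10 pairs (a, b) and collect distinct sums.
a = -8: -8+-4=-12, -8+-3=-11
a = -2: -2+-4=-6, -2+-3=-5
a = 1: 1+-4=-3, 1+-3=-2
a = 2: 2+-4=-2, 2+-3=-1
a = 3: 3+-4=-1, 3+-3=0
Collecting distinct sums: A + B = {-12, -11, -6, -5, -3, -2, -1, 0}
|A + B| = 8

A + B = {-12, -11, -6, -5, -3, -2, -1, 0}


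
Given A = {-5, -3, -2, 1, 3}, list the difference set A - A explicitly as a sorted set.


A - A = {a - a' : a, a' ∈ A}.
Compute a - a' for each ordered pair (a, a'):
a = -5: -5--5=0, -5--3=-2, -5--2=-3, -5-1=-6, -5-3=-8
a = -3: -3--5=2, -3--3=0, -3--2=-1, -3-1=-4, -3-3=-6
a = -2: -2--5=3, -2--3=1, -2--2=0, -2-1=-3, -2-3=-5
a = 1: 1--5=6, 1--3=4, 1--2=3, 1-1=0, 1-3=-2
a = 3: 3--5=8, 3--3=6, 3--2=5, 3-1=2, 3-3=0
Collecting distinct values (and noting 0 appears from a-a):
A - A = {-8, -6, -5, -4, -3, -2, -1, 0, 1, 2, 3, 4, 5, 6, 8}
|A - A| = 15

A - A = {-8, -6, -5, -4, -3, -2, -1, 0, 1, 2, 3, 4, 5, 6, 8}


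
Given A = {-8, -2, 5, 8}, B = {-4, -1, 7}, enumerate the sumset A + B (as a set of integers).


A + B = {a + b : a ∈ A, b ∈ B}.
Enumerate all |A|·|B| = 4·3 = 12 pairs (a, b) and collect distinct sums.
a = -8: -8+-4=-12, -8+-1=-9, -8+7=-1
a = -2: -2+-4=-6, -2+-1=-3, -2+7=5
a = 5: 5+-4=1, 5+-1=4, 5+7=12
a = 8: 8+-4=4, 8+-1=7, 8+7=15
Collecting distinct sums: A + B = {-12, -9, -6, -3, -1, 1, 4, 5, 7, 12, 15}
|A + B| = 11

A + B = {-12, -9, -6, -3, -1, 1, 4, 5, 7, 12, 15}


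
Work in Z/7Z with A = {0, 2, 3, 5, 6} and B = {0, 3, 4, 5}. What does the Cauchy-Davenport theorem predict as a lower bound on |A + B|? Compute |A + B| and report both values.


Cauchy-Davenport: |A + B| ≥ min(p, |A| + |B| - 1) for A, B nonempty in Z/pZ.
|A| = 5, |B| = 4, p = 7.
CD lower bound = min(7, 5 + 4 - 1) = min(7, 8) = 7.
Compute A + B mod 7 directly:
a = 0: 0+0=0, 0+3=3, 0+4=4, 0+5=5
a = 2: 2+0=2, 2+3=5, 2+4=6, 2+5=0
a = 3: 3+0=3, 3+3=6, 3+4=0, 3+5=1
a = 5: 5+0=5, 5+3=1, 5+4=2, 5+5=3
a = 6: 6+0=6, 6+3=2, 6+4=3, 6+5=4
A + B = {0, 1, 2, 3, 4, 5, 6}, so |A + B| = 7.
Verify: 7 ≥ 7? Yes ✓.

CD lower bound = 7, actual |A + B| = 7.


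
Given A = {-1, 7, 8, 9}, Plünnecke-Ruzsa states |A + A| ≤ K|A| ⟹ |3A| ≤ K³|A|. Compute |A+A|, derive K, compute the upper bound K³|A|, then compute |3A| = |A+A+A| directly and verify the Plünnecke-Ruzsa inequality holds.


|A| = 4.
Step 1: Compute A + A by enumerating all 16 pairs.
A + A = {-2, 6, 7, 8, 14, 15, 16, 17, 18}, so |A + A| = 9.
Step 2: Doubling constant K = |A + A|/|A| = 9/4 = 9/4 ≈ 2.2500.
Step 3: Plünnecke-Ruzsa gives |3A| ≤ K³·|A| = (2.2500)³ · 4 ≈ 45.5625.
Step 4: Compute 3A = A + A + A directly by enumerating all triples (a,b,c) ∈ A³; |3A| = 16.
Step 5: Check 16 ≤ 45.5625? Yes ✓.

K = 9/4, Plünnecke-Ruzsa bound K³|A| ≈ 45.5625, |3A| = 16, inequality holds.


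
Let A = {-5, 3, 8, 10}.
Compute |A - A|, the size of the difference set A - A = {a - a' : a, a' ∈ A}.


A - A = {a - a' : a, a' ∈ A}; |A| = 4.
Bounds: 2|A|-1 ≤ |A - A| ≤ |A|² - |A| + 1, i.e. 7 ≤ |A - A| ≤ 13.
Note: 0 ∈ A - A always (from a - a). The set is symmetric: if d ∈ A - A then -d ∈ A - A.
Enumerate nonzero differences d = a - a' with a > a' (then include -d):
Positive differences: {2, 5, 7, 8, 13, 15}
Full difference set: {0} ∪ (positive diffs) ∪ (negative diffs).
|A - A| = 1 + 2·6 = 13 (matches direct enumeration: 13).

|A - A| = 13


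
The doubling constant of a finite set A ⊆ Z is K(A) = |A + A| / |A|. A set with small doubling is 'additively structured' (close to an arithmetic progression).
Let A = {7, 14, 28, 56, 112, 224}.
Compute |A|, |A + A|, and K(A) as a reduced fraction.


|A| = 6.
Compute A + A by enumerating all 36 pairs.
A + A = {14, 21, 28, 35, 42, 56, 63, 70, 84, 112, 119, 126, 140, 168, 224, 231, 238, 252, 280, 336, 448}, so |A + A| = 21.
K = |A + A| / |A| = 21/6 = 7/2 ≈ 3.5000.
Reference: AP of size 6 gives K = 11/6 ≈ 1.8333; a fully generic set of size 6 gives K ≈ 3.5000.

|A| = 6, |A + A| = 21, K = 21/6 = 7/2.
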